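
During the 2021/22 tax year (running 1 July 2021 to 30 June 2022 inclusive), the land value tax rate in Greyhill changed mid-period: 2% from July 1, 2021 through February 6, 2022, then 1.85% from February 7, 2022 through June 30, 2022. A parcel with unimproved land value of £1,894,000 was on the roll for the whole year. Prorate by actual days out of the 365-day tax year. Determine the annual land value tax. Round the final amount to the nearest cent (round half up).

July 1, 2021 – February 6, 2022: 221 days at 2% → £1,894,000 × 2% × 221/365 = £22,935.5616
February 7 – June 30, 2022: 144 days at 1.85% → £1,894,000 × 1.85% × 144/365 = £13,823.6055
Total = £36,759.1671

£36,759.17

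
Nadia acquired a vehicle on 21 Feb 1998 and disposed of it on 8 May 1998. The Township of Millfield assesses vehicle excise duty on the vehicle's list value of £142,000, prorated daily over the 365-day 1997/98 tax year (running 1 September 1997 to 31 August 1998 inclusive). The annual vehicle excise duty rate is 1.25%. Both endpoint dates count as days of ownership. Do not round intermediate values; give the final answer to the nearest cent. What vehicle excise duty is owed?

Days held (21 Feb – 8 May 1998): 77 out of 365
Tax = £142,000 × 1.25% × 77/365 = £374.4521

£374.45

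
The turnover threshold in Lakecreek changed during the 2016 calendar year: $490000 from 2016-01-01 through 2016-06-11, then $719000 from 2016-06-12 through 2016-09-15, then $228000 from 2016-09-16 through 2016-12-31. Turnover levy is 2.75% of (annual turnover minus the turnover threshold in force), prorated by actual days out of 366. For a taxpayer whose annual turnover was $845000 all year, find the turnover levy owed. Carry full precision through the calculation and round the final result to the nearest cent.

$10217.08

2016-01-01 to 2016-06-11: 163 days, exemption $490000 → ($845000 − $490000) × 2.75% × 163/366 = $4347.7801
2016-06-12 to 2016-09-15: 96 days, exemption $719000 → ($845000 − $719000) × 2.75% × 96/366 = $908.8525
2016-09-16 to 2016-12-31: 107 days, exemption $228000 → ($845000 − $228000) × 2.75% × 107/366 = $4960.4440
Total = $10217.0765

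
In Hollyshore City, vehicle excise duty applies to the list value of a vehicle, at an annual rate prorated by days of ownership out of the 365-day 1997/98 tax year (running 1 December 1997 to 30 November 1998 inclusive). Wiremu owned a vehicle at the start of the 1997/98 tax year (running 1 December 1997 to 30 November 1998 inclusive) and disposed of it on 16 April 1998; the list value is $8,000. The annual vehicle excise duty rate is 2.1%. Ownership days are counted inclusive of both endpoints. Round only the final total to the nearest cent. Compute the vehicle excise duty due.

$63.06

Days held (1 December 1997 – 16 April 1998): 137 out of 365
Tax = $8,000 × 2.1% × 137/365 = $63.0575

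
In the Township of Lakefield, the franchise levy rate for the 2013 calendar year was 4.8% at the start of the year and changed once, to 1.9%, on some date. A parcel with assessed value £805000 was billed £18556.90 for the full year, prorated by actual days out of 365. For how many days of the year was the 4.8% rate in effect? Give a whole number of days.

51 days

Let d = days at the first rate; then 365 − d days at the second rate.
£805000 × [4.8%·d + 1.9%·(365−d)] / 365 = £18556.90
Solving gives d = 51, so the new rate took effect on 21 February 2013.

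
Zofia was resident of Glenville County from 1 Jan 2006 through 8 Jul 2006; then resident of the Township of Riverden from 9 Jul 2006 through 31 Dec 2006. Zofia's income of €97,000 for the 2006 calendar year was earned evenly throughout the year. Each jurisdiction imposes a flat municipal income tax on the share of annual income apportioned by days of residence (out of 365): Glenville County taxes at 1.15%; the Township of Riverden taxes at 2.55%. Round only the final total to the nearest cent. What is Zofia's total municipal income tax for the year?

Glenville County, 1 Jan – 8 Jul 2006: 189 days → €97,000 × 1.15% × 189/365 = €577.6151
The Township of Riverden, 9 Jul – 31 Dec 2006: 176 days → €97,000 × 2.55% × 176/365 = €1,192.7014
Total = €1,770.3164

€1,770.32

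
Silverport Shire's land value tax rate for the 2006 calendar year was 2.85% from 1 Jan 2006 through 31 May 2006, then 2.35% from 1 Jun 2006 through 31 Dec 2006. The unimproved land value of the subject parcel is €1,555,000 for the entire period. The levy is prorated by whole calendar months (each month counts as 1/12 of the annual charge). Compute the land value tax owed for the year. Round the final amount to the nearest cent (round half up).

€39,782.08

1 Jan – 31 May 2006: 5 months at 2.85% → €1,555,000 × 2.85% × 5/12 = €18,465.6250
1 Jun – 31 Dec 2006: 7 months at 2.35% → €1,555,000 × 2.35% × 7/12 = €21,316.4583
Total = €39,782.0833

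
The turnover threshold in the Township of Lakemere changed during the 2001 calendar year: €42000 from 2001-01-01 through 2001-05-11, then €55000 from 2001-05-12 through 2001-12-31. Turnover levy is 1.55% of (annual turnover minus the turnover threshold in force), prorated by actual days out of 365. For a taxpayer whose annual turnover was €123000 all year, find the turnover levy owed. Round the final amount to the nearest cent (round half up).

€1126.32

2001-01-01 to 2001-05-11: 131 days, exemption €42000 → (€123000 − €42000) × 1.55% × 131/365 = €450.6041
2001-05-12 to 2001-12-31: 234 days, exemption €55000 → (€123000 − €55000) × 1.55% × 234/365 = €675.7151
Total = €1126.3192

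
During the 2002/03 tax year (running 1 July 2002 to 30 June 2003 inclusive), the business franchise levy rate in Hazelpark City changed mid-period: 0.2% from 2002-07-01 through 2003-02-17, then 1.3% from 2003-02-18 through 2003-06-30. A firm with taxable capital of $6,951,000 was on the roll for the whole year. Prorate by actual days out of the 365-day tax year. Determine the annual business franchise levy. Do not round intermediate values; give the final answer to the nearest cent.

$41,763.13

2002-07-01 to 2003-02-17: 232 days at 0.2% → $6,951,000 × 0.2% × 232/365 = $8,836.3397
2003-02-18 to 2003-06-30: 133 days at 1.3% → $6,951,000 × 1.3% × 133/365 = $32,926.7918
Total = $41,763.1315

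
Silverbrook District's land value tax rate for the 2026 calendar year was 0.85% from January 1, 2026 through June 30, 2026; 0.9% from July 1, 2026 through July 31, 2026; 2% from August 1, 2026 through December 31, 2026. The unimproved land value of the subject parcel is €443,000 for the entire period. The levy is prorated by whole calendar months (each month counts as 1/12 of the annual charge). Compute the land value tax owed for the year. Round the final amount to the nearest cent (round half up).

€5,906.67

January 1 – June 30, 2026: 6 months at 0.85% → €443,000 × 0.85% × 6/12 = €1,882.7500
July 1 – July 31, 2026: 1 month at 0.9% → €443,000 × 0.9% × 1/12 = €332.2500
August 1 – December 31, 2026: 5 months at 2% → €443,000 × 2% × 5/12 = €3,691.6667
Total = €5,906.6667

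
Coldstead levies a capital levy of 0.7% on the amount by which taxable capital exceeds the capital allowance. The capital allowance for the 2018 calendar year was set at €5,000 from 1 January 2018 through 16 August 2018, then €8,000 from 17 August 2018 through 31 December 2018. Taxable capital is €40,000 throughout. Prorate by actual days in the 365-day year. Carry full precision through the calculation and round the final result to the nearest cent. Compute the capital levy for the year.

€237.12

1 January – 16 August 2018: 228 days, exemption €5,000 → (€40,000 − €5,000) × 0.7% × 228/365 = €153.0411
17 August – 31 December 2018: 137 days, exemption €8,000 → (€40,000 − €8,000) × 0.7% × 137/365 = €84.0767
Total = €237.1178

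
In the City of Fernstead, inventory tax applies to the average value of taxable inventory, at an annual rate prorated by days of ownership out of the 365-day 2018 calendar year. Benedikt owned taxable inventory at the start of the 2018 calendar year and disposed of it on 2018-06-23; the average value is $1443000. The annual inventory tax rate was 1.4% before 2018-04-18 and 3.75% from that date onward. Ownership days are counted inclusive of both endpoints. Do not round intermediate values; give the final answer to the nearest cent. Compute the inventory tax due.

$15855.21

2018-01-01 to 2018-04-17: 107 days at 1.4% → $1443000 × 1.4% × 107/365 = $5922.2301
2018-04-18 to 2018-06-23: 67 days at 3.75% → $1443000 × 3.75% × 67/365 = $9932.9795
Total = $15855.2096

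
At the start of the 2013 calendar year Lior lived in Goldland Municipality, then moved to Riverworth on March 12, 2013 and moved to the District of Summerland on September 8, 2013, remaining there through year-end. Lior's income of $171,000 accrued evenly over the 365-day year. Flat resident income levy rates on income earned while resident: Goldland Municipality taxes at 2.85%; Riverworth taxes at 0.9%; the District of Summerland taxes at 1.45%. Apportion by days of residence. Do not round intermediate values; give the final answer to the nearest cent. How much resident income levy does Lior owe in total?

$2,474.82

Goldland Municipality, January 1 – March 11, 2013: 70 days → $171,000 × 2.85% × 70/365 = $934.6438
Riverworth, March 12 – September 7, 2013: 180 days → $171,000 × 0.9% × 180/365 = $758.9589
The District of Summerland, September 8 – December 31, 2013: 115 days → $171,000 × 1.45% × 115/365 = $781.2123
Total = $2,474.8151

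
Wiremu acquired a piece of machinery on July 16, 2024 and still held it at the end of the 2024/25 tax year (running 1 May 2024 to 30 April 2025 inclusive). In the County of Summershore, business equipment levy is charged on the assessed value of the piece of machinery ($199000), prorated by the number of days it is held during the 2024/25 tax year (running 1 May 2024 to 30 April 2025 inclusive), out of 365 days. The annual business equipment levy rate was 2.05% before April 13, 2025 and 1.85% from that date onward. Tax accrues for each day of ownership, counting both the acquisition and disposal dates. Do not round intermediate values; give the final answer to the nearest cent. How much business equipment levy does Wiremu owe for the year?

$3210.44

July 16, 2024 – April 12, 2025: 271 days at 2.05% → $199000 × 2.05% × 271/365 = $3028.8890
April 13 – April 30, 2025: 18 days at 1.85% → $199000 × 1.85% × 18/365 = $181.5534
Total = $3210.4425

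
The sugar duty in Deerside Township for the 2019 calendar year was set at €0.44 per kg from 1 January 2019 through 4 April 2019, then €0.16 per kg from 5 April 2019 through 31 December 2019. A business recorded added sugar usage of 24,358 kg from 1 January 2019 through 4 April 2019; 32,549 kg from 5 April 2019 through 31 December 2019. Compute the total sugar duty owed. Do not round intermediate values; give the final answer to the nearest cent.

€15,925.36

1 January – 4 April 2019: 24,358 kg at €0.44/kg → €10,717.52
5 April – 31 December 2019: 32,549 kg at €0.16/kg → €5,207.84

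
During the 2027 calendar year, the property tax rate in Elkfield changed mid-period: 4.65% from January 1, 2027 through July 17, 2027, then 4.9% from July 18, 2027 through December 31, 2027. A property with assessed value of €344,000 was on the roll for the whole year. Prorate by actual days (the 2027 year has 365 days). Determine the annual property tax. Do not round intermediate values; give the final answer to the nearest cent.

€16,389.48

January 1 – July 17, 2027: 198 days at 4.65% → €344,000 × 4.65% × 198/365 = €8,677.2822
July 18 – December 31, 2027: 167 days at 4.9% → €344,000 × 4.9% × 167/365 = €7,712.1973
Total = €16,389.4795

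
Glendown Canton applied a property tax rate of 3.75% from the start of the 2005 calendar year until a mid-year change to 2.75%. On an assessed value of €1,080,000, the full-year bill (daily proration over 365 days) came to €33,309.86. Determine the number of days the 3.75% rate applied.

122 days

Let d = days at the first rate; then 365 − d days at the second rate.
€1,080,000 × [3.75%·d + 2.75%·(365−d)] / 365 = €33,309.86
Solving gives d = 122, so the new rate took effect on 3 May 2005.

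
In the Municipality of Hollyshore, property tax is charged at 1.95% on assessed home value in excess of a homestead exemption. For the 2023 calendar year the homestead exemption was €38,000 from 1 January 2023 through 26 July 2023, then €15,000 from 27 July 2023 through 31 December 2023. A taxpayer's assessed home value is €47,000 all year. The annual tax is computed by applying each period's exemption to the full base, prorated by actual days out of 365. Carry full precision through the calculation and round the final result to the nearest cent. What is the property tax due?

1 January – 26 July 2023: 207 days, exemption €38,000 → (€47,000 − €38,000) × 1.95% × 207/365 = €99.5301
27 July – 31 December 2023: 158 days, exemption €15,000 → (€47,000 − €15,000) × 1.95% × 158/365 = €270.1151
Total = €369.6452

€369.65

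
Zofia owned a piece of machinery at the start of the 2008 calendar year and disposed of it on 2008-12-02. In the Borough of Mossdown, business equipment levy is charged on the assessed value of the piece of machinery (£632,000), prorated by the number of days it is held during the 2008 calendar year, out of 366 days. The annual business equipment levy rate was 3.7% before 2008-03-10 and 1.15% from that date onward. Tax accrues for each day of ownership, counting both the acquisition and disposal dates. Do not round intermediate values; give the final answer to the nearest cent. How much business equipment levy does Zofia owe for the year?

2008-01-01 to 2008-03-09: 69 days at 3.7% → £632,000 × 3.7% × 69/366 = £4,408.4590
2008-03-10 to 2008-12-02: 268 days at 1.15% → £632,000 × 1.15% × 268/366 = £5,321.9235
Total = £9,730.3825

£9,730.38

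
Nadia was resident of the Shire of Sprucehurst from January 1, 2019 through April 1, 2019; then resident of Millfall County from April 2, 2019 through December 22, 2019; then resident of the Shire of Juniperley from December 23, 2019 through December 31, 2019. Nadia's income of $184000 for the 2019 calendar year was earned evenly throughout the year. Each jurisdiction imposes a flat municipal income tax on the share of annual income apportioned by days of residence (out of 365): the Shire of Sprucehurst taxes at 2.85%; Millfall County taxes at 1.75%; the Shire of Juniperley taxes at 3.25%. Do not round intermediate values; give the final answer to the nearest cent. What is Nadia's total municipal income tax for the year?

$3792.67

The Shire of Sprucehurst, January 1 – April 1, 2019: 91 days → $184000 × 2.85% × 91/365 = $1307.4082
Millfall County, April 2 – December 22, 2019: 265 days → $184000 × 1.75% × 265/365 = $2337.8082
The Shire of Juniperley, December 23 – December 31, 2019: 9 days → $184000 × 3.25% × 9/365 = $147.4521
Total = $3792.6685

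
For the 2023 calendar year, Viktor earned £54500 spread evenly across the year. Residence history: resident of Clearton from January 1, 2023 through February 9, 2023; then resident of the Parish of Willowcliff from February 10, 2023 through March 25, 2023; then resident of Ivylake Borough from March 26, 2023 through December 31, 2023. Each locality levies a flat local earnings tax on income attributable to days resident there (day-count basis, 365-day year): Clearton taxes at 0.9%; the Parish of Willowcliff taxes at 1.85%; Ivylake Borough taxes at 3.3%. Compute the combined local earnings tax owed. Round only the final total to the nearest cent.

Clearton, January 1 – February 9, 2023: 40 days → £54500 × 0.9% × 40/365 = £53.7534
The Parish of Willowcliff, February 10 – March 25, 2023: 44 days → £54500 × 1.85% × 44/365 = £121.5425
Ivylake Borough, March 26 – December 31, 2023: 281 days → £54500 × 3.3% × 281/365 = £1384.5986
Total = £1559.8945

£1559.89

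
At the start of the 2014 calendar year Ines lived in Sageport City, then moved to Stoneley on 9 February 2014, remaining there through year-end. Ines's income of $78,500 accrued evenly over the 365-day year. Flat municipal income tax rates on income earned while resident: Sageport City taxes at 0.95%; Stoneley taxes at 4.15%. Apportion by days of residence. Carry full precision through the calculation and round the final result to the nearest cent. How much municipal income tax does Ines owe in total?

$2,989.34

Sageport City, 1 January – 8 February 2014: 39 days → $78,500 × 0.95% × 39/365 = $79.6829
Stoneley, 9 February – 31 December 2014: 326 days → $78,500 × 4.15% × 326/365 = $2,909.6616
Total = $2,989.3445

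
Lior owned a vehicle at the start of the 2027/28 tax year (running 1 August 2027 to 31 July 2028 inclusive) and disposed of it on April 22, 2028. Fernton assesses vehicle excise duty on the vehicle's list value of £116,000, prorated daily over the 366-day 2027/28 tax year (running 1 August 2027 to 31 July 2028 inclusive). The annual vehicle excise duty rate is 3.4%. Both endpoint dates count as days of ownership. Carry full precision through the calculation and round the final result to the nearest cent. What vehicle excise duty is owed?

Days held (August 1, 2027 – April 22, 2028): 266 out of 366
Tax = £116,000 × 3.4% × 266/366 = £2,866.4044

£2,866.40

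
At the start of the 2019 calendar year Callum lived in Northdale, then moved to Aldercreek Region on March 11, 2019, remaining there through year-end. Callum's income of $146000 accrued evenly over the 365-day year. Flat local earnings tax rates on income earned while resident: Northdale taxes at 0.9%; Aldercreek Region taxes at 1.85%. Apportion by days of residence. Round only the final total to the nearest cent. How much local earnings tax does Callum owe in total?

$2438.80

Northdale, January 1 – March 10, 2019: 69 days → $146000 × 0.9% × 69/365 = $248.4000
Aldercreek Region, March 11 – December 31, 2019: 296 days → $146000 × 1.85% × 296/365 = $2190.4000
Total = $2438.8000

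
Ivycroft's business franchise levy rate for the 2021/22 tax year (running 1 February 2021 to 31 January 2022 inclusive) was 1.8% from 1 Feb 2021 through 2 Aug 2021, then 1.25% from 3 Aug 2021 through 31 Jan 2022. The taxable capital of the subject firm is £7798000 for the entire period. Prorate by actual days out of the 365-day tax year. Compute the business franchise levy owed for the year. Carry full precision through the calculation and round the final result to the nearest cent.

£118978.25

1 Feb – 2 Aug 2021: 183 days at 1.8% → £7798000 × 1.8% × 183/365 = £70374.2795
3 Aug 2021 – 31 Jan 2022: 182 days at 1.25% → £7798000 × 1.25% × 182/365 = £48603.9726
Total = £118978.2521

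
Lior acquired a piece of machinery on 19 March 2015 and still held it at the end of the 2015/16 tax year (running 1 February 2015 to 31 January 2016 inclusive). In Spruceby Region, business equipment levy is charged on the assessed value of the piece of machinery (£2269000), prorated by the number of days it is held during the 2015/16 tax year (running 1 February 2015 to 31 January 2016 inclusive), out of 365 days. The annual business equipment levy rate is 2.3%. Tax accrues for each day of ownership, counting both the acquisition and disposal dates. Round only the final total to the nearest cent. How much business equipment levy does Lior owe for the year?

£45610.01

Days held (19 March 2015 – 31 January 2016): 319 out of 365
Tax = £2269000 × 2.3% × 319/365 = £45610.0082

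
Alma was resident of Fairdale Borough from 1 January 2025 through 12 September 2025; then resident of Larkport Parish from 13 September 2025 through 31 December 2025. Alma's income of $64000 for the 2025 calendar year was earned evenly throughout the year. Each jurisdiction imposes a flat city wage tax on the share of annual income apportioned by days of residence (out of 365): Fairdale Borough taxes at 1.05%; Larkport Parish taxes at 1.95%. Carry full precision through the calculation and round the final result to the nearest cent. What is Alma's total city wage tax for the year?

Fairdale Borough, 1 January – 12 September 2025: 255 days → $64000 × 1.05% × 255/365 = $469.4795
Larkport Parish, 13 September – 31 December 2025: 110 days → $64000 × 1.95% × 110/365 = $376.1096
Total = $845.5890

$845.59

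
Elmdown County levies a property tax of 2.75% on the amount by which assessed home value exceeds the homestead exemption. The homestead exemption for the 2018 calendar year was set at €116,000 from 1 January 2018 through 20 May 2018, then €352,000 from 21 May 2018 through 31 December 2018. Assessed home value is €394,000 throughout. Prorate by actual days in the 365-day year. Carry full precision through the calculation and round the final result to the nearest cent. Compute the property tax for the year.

1 January – 20 May 2018: 140 days, exemption €116,000 → (€394,000 − €116,000) × 2.75% × 140/365 = €2,932.3288
21 May – 31 December 2018: 225 days, exemption €352,000 → (€394,000 − €352,000) × 2.75% × 225/365 = €711.9863
Total = €3,644.3151

€3,644.32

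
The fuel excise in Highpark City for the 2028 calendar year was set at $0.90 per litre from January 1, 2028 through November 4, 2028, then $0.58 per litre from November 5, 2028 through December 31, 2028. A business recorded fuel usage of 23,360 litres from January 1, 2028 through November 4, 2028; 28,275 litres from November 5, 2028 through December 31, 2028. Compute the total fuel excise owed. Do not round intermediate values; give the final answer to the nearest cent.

$37,423.50

January 1 – November 4, 2028: 23,360 litres at $0.90/litre → $21,024.00
November 5 – December 31, 2028: 28,275 litres at $0.58/litre → $16,399.50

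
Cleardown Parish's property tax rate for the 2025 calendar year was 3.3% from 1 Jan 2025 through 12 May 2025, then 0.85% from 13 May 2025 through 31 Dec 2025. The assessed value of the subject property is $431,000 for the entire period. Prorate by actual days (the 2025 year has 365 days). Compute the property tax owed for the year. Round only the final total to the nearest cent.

1 Jan – 12 May 2025: 132 days at 3.3% → $431,000 × 3.3% × 132/365 = $5,143.6603
13 May – 31 Dec 2025: 233 days at 0.85% → $431,000 × 0.85% × 233/365 = $2,338.6178
Total = $7,482.2781

$7,482.28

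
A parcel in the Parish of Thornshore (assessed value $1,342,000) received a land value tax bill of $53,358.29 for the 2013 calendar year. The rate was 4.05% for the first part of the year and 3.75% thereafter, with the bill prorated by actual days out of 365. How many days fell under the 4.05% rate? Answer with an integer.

275 days

Let d = days at the first rate; then 365 − d days at the second rate.
$1,342,000 × [4.05%·d + 3.75%·(365−d)] / 365 = $53,358.29
Solving gives d = 275, so the new rate took effect on October 3, 2013.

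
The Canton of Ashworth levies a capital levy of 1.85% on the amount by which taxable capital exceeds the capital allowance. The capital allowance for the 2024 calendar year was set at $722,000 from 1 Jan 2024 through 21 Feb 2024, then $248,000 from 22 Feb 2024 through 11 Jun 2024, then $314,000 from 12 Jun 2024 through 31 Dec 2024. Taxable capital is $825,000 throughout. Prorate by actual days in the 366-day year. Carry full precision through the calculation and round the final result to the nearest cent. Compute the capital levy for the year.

1 Jan – 21 Feb 2024: 52 days, exemption $722,000 → ($825,000 − $722,000) × 1.85% × 52/366 = $270.7268
22 Feb – 11 Jun 2024: 111 days, exemption $248,000 → ($825,000 − $248,000) × 1.85% × 111/366 = $3,237.3484
12 Jun – 31 Dec 2024: 203 days, exemption $314,000 → ($825,000 − $314,000) × 1.85% × 203/366 = $5,243.3347
Total = $8,751.4098

$8,751.41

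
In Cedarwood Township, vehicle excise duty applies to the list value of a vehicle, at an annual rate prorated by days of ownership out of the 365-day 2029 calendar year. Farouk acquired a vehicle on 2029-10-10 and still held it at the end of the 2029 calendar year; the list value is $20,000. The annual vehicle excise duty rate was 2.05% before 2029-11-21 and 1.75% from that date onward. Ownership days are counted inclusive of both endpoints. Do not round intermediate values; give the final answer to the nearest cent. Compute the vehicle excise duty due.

$86.49

2029-10-10 to 2029-11-20: 42 days at 2.05% → $20,000 × 2.05% × 42/365 = $47.1781
2029-11-21 to 2029-12-31: 41 days at 1.75% → $20,000 × 1.75% × 41/365 = $39.3151
Total = $86.4932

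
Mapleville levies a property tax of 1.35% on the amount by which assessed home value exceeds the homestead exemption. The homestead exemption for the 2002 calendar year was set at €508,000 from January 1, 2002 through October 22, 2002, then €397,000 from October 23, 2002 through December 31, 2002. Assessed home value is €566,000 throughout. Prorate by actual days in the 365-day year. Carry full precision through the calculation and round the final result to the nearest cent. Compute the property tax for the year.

January 1 – October 22, 2002: 295 days, exemption €508,000 → (€566,000 − €508,000) × 1.35% × 295/365 = €632.8356
October 23 – December 31, 2002: 70 days, exemption €397,000 → (€566,000 − €397,000) × 1.35% × 70/365 = €437.5479
Total = €1,070.3836

€1,070.38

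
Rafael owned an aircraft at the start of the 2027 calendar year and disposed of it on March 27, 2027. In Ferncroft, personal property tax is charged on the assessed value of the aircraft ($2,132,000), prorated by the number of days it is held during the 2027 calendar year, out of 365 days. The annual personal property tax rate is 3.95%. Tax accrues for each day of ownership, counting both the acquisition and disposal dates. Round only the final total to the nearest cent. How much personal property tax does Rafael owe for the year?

Days held (January 1 – March 27, 2027): 86 out of 365
Tax = $2,132,000 × 3.95% × 86/365 = $19,842.2027

$19,842.20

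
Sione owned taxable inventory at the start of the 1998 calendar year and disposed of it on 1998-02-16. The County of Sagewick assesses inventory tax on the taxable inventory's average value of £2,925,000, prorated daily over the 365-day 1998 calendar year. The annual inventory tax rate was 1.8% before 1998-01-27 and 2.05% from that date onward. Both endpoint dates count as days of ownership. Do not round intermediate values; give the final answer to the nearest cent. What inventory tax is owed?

£7,200.31

1998-01-01 to 1998-01-26: 26 days at 1.8% → £2,925,000 × 1.8% × 26/365 = £3,750.4110
1998-01-27 to 1998-02-16: 21 days at 2.05% → £2,925,000 × 2.05% × 21/365 = £3,449.8973
Total = £7,200.3082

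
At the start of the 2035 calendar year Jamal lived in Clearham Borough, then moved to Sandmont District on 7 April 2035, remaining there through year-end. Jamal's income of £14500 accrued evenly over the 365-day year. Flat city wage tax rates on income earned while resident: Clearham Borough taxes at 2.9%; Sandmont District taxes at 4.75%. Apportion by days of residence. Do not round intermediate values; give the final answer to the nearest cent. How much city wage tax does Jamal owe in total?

Clearham Borough, 1 January – 6 April 2035: 96 days → £14500 × 2.9% × 96/365 = £110.5973
Sandmont District, 7 April – 31 December 2035: 269 days → £14500 × 4.75% × 269/365 = £507.5993
Total = £618.1966

£618.20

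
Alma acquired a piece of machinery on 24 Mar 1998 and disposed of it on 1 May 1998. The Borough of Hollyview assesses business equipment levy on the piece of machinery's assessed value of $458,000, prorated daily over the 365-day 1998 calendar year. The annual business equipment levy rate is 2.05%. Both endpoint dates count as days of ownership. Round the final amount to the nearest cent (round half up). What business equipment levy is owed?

$1,003.21

Days held (24 Mar – 1 May 1998): 39 out of 365
Tax = $458,000 × 2.05% × 39/365 = $1,003.2082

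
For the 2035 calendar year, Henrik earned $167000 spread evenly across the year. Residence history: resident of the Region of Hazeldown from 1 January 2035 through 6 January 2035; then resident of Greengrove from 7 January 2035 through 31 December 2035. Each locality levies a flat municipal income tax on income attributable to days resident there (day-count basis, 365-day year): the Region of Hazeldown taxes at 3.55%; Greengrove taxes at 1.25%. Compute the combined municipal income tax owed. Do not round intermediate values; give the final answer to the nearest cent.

$2150.64

The Region of Hazeldown, 1 January – 6 January 2035: 6 days → $167000 × 3.55% × 6/365 = $97.4548
Greengrove, 7 January – 31 December 2035: 359 days → $167000 × 1.25% × 359/365 = $2053.1849
Total = $2150.6397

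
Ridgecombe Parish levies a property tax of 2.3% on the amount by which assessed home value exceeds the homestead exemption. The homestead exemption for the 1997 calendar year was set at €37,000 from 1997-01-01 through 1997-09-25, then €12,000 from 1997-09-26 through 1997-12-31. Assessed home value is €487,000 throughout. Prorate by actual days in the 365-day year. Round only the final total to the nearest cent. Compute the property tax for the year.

1997-01-01 to 1997-09-25: 268 days, exemption €37,000 → (€487,000 − €37,000) × 2.3% × 268/365 = €7,599.4521
1997-09-26 to 1997-12-31: 97 days, exemption €12,000 → (€487,000 − €12,000) × 2.3% × 97/365 = €2,903.3562
Total = €10,502.8082

€10,502.81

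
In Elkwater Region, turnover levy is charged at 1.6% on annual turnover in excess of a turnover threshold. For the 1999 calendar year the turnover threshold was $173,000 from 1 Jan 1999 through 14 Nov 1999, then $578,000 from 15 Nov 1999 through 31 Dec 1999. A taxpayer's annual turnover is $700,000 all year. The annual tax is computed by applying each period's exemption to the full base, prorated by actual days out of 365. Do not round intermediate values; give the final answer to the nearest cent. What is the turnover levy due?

1 Jan – 14 Nov 1999: 318 days, exemption $173,000 → ($700,000 − $173,000) × 1.6% × 318/365 = $7,346.2356
15 Nov – 31 Dec 1999: 47 days, exemption $578,000 → ($700,000 − $578,000) × 1.6% × 47/365 = $251.3534
Total = $7,597.5890

$7,597.59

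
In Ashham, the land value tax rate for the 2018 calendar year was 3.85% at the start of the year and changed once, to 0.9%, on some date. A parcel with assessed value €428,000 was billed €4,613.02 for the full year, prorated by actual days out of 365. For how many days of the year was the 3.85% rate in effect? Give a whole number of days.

Let d = days at the first rate; then 365 − d days at the second rate.
€428,000 × [3.85%·d + 0.9%·(365−d)] / 365 = €4,613.02
Solving gives d = 22, so the new rate took effect on January 23, 2018.

22 days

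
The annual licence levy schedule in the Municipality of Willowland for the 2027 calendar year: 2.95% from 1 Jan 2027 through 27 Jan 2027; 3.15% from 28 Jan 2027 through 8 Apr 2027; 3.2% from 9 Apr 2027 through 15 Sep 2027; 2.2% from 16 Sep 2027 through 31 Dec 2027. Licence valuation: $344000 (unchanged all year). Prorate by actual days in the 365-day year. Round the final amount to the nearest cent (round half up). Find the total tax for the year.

$9902.49

1 Jan – 27 Jan 2027: 27 days at 2.95% → $344000 × 2.95% × 27/365 = $750.6740
28 Jan – 8 Apr 2027: 71 days at 3.15% → $344000 × 3.15% × 71/365 = $2107.8247
9 Apr – 15 Sep 2027: 160 days at 3.2% → $344000 × 3.2% × 160/365 = $4825.4247
16 Sep – 31 Dec 2027: 107 days at 2.2% → $344000 × 2.2% × 107/365 = $2218.5644
Total = $9902.4877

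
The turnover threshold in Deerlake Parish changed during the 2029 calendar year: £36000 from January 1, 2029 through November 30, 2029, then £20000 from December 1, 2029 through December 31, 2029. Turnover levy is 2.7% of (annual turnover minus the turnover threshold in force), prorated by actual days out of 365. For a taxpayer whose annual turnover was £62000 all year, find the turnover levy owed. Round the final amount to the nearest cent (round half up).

January 1 – November 30, 2029: 334 days, exemption £36000 → (£62000 − £36000) × 2.7% × 334/365 = £642.3781
December 1 – December 31, 2029: 31 days, exemption £20000 → (£62000 − £20000) × 2.7% × 31/365 = £96.3123
Total = £738.6904

£738.69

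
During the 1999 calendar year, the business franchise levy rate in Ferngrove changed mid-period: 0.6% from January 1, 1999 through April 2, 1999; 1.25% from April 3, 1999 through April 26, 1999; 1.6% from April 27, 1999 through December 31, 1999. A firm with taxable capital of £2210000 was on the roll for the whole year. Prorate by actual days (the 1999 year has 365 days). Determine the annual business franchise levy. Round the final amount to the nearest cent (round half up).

January 1 – April 2, 1999: 92 days at 0.6% → £2210000 × 0.6% × 92/365 = £3342.2466
April 3 – April 26, 1999: 24 days at 1.25% → £2210000 × 1.25% × 24/365 = £1816.4384
April 27 – December 31, 1999: 249 days at 1.6% → £2210000 × 1.6% × 249/365 = £24122.3014
Total = £29280.9863

£29280.99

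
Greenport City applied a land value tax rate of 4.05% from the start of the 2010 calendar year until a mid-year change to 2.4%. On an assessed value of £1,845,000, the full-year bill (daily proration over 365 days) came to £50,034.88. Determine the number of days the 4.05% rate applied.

Let d = days at the first rate; then 365 − d days at the second rate.
£1,845,000 × [4.05%·d + 2.4%·(365−d)] / 365 = £50,034.88
Solving gives d = 69, so the new rate took effect on March 11, 2010.

69 days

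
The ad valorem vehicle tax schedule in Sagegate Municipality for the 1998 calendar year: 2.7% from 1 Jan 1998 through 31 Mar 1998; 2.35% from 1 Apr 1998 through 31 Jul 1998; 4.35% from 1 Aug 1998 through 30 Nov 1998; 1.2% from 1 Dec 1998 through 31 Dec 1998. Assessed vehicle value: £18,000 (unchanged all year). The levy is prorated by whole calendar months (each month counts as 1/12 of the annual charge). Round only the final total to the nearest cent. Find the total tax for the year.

1 Jan – 31 Mar 1998: 3 months at 2.7% → £18,000 × 2.7% × 3/12 = £121.5000
1 Apr – 31 Jul 1998: 4 months at 2.35% → £18,000 × 2.35% × 4/12 = £141.0000
1 Aug – 30 Nov 1998: 4 months at 4.35% → £18,000 × 4.35% × 4/12 = £261.0000
1 Dec – 31 Dec 1998: 1 month at 1.2% → £18,000 × 1.2% × 1/12 = £18.0000
Total = £541.5000

£541.50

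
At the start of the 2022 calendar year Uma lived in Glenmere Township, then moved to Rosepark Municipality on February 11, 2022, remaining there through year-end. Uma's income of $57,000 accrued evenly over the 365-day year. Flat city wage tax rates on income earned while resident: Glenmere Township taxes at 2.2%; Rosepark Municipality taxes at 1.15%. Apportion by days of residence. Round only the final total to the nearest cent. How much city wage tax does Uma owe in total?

Glenmere Township, January 1 – February 10, 2022: 41 days → $57,000 × 2.2% × 41/365 = $140.8603
Rosepark Municipality, February 11 – December 31, 2022: 324 days → $57,000 × 1.15% × 324/365 = $581.8685
Total = $722.7288

$722.73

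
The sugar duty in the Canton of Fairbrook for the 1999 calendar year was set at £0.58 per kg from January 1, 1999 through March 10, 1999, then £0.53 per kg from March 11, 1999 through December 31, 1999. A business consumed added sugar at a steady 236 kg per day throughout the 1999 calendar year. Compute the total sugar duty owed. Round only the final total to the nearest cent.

January 1 – March 10, 1999: 69 days × 236 kg/day = 16,284 kg at £0.58/kg → £9,444.72
March 11 – December 31, 1999: 296 days × 236 kg/day = 69,856 kg at £0.53/kg → £37,023.68

£46,468.40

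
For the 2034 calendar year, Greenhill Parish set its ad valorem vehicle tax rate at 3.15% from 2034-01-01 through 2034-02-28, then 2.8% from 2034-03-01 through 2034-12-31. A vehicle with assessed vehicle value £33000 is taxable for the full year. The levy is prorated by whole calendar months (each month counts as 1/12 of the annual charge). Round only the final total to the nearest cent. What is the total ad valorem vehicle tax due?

£943.25

2034-01-01 to 2034-02-28: 2 months at 3.15% → £33000 × 3.15% × 2/12 = £173.2500
2034-03-01 to 2034-12-31: 10 months at 2.8% → £33000 × 2.8% × 10/12 = £770.0000
Total = £943.2500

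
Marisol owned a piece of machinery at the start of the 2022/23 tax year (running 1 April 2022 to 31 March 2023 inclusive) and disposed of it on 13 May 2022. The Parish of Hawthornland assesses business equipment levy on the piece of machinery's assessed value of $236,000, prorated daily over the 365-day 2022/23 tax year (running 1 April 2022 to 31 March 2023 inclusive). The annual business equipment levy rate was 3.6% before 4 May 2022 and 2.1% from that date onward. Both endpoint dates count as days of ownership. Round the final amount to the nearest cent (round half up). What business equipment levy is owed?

$903.91

1 Apr – 3 May 2022: 33 days at 3.6% → $236,000 × 3.6% × 33/365 = $768.1315
4 May – 13 May 2022: 10 days at 2.1% → $236,000 × 2.1% × 10/365 = $135.7808
Total = $903.9123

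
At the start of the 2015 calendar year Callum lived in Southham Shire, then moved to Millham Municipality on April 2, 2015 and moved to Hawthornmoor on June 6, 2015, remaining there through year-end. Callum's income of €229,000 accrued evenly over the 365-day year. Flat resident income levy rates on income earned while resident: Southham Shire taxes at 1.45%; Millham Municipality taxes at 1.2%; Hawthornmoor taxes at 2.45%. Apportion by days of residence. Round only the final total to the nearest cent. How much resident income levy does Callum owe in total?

€4,529.81

Southham Shire, January 1 – April 1, 2015: 91 days → €229,000 × 1.45% × 91/365 = €827.8507
Millham Municipality, April 2 – June 5, 2015: 65 days → €229,000 × 1.2% × 65/365 = €489.3699
Hawthornmoor, June 6 – December 31, 2015: 209 days → €229,000 × 2.45% × 209/365 = €3,212.5877
Total = €4,529.8082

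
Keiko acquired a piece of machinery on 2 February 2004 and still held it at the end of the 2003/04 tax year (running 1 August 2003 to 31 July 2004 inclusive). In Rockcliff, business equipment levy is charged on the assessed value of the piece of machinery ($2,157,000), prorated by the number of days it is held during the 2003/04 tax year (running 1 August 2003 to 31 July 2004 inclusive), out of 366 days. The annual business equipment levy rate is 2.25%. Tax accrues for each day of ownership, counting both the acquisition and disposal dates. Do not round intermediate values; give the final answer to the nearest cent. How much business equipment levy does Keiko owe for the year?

$24,001.05

Days held (2 February – 31 July 2004): 181 out of 366
Tax = $2,157,000 × 2.25% × 181/366 = $24,001.0451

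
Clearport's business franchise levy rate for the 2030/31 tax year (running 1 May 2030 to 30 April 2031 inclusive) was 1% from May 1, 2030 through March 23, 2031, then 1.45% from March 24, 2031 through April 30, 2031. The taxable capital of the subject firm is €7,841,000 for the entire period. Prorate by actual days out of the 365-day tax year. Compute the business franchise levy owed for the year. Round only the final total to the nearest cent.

€82,083.45

May 1, 2030 – March 23, 2031: 327 days at 1% → €7,841,000 × 1% × 327/365 = €70,246.7671
March 24 – April 30, 2031: 38 days at 1.45% → €7,841,000 × 1.45% × 38/365 = €11,836.6877
Total = €82,083.4548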